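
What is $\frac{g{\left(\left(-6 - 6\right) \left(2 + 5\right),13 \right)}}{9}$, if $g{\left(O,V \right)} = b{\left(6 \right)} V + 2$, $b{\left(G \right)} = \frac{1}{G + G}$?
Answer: $\frac{37}{108} \approx 0.34259$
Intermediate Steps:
$b{\left(G \right)} = \frac{1}{2 G}$
$g{\left(O,V \right)} = 2 + \frac{V}{12}$ ($g{\left(O,V \right)} = \frac{1}{2 \cdot 6} V + 2 = \frac{1}{2} \cdot \frac{1}{6} V + 2 = \frac{V}{12} + 2 = 2 + \frac{V}{12}$)
$\frac{g{\left(\left(-6 - 6\right) \left(2 + 5\right),13 \right)}}{9} = \frac{2 + \frac{1}{12} \cdot 13}{9} = \frac{2 + \frac{13}{12}}{9} = \frac{1}{9} \cdot \frac{37}{12} = \frac{37}{108}$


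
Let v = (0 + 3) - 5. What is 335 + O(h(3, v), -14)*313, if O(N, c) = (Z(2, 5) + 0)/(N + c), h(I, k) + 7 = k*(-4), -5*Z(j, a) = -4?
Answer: 20523/65 ≈ 315.74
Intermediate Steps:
Z(j, a) = 4/5 (Z(j, a) = -1/5*(-4) = 4/5)
v = -2 (v = 3 - 5 = -2)
h(I, k) = -7 - 4*k (h(I, k) = -7 + k*(-4) = -7 - 4*k)
O(N, c) = 4/(5*(N + c)) (O(N, c) = (4/5 + 0)/(N + c) = 4/(5*(N + c)))
335 + O(h(3, v), -14)*313 = 335 + (4/(5*((-7 - 4*(-2)) - 14)))*313 = 335 + (4/(5*((-7 + 8) - 14)))*313 = 335 + (4/(5*(1 - 14)))*313 = 335 + ((4/5)/(-13))*313 = 335 + ((4/5)*(-1/13))*313 = 335 - 4/65*313 = 335 - 1252/65 = 20523/65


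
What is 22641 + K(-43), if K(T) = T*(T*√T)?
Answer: 22641 + 1849*I*√43 ≈ 22641.0 + 12125.0*I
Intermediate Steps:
K(T) = T^(5/2) (K(T) = T*T^(3/2) = T^(5/2))
22641 + K(-43) = 22641 + (-43)^(5/2) = 22641 + 1849*I*√43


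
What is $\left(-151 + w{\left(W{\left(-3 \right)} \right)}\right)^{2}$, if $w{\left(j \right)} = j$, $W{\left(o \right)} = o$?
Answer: $23716$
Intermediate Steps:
$\left(-151 + w{\left(W{\left(-3 \right)} \right)}\right)^{2} = \left(-151 - 3\right)^{2} = \left(-154\right)^{2} = 23716$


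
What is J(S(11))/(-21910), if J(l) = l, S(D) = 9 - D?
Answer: 1/10955 ≈ 9.1283e-5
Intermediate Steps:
J(S(11))/(-21910) = (9 - 1*11)/(-21910) = (9 - 11)*(-1/21910) = -2*(-1/21910) = 1/10955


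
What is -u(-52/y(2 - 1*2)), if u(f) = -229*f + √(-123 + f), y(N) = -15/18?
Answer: 71448/5 - I*√1515/5 ≈ 14290.0 - 7.7846*I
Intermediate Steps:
y(N) = -⅚ (y(N) = -15*1/18 = -⅚)
u(f) = √(-123 + f) - 229*f
-u(-52/y(2 - 1*2)) = -(√(-123 - 52/(-⅚)) - (-11908)/(-⅚)) = -(√(-123 - 52*(-6/5)) - (-11908)*(-6)/5) = -(√(-123 + 312/5) - 229*312/5) = -(√(-303/5) - 71448/5) = -(I*√1515/5 - 71448/5) = -(-71448/5 + I*√1515/5) = 71448/5 - I*√1515/5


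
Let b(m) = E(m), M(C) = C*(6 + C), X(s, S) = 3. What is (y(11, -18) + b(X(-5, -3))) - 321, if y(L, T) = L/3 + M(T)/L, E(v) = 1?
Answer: -9791/33 ≈ -296.70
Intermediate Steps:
y(L, T) = L/3 + T*(6 + T)/L (y(L, T) = L/3 + (T*(6 + T))/L = L*(⅓) + T*(6 + T)/L = L/3 + T*(6 + T)/L)
b(m) = 1
(y(11, -18) + b(X(-5, -3))) - 321 = (((⅓)*11² - 18*(6 - 18))/11 + 1) - 321 = (((⅓)*121 - 18*(-12))/11 + 1) - 321 = ((121/3 + 216)/11 + 1) - 321 = ((1/11)*(769/3) + 1) - 321 = (769/33 + 1) - 321 = 802/33 - 321 = -9791/33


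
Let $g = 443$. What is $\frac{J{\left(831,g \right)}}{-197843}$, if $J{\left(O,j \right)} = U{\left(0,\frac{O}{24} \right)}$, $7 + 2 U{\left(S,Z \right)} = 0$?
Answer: $\frac{7}{395686} \approx 1.7691 \cdot 10^{-5}$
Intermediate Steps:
$U{\left(S,Z \right)} = - \frac{7}{2}$ ($U{\left(S,Z \right)} = - \frac{7}{2} + \frac{1}{2} \cdot 0 = - \frac{7}{2} + 0 = - \frac{7}{2}$)
$J{\left(O,j \right)} = - \frac{7}{2}$
$\frac{J{\left(831,g \right)}}{-197843} = - \frac{7}{2 \left(-197843\right)} = \left(- \frac{7}{2}\right) \left(- \frac{1}{197843}\right) = \frac{7}{395686}$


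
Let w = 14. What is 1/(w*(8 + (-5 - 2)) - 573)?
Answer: -1/559 ≈ -0.0017889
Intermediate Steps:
1/(w*(8 + (-5 - 2)) - 573) = 1/(14*(8 + (-5 - 2)) - 573) = 1/(14*(8 - 7) - 573) = 1/(14*1 - 573) = 1/(14 - 573) = 1/(-559) = -1/559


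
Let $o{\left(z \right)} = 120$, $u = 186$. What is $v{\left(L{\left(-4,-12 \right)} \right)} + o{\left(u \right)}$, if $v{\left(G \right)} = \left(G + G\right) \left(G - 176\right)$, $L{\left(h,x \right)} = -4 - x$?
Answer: $-2568$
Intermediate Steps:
$v{\left(G \right)} = 2 G \left(-176 + G\right)$
$v{\left(L{\left(-4,-12 \right)} \right)} + o{\left(u \right)} = 2 \left(-4 - -12\right) \left(-176 - -8\right) + 120 = 2 \left(-4 + 12\right) \left(-176 + \left(-4 + 12\right)\right) + 120 = 2 \cdot 8 \left(-176 + 8\right) + 120 = 2 \cdot 8 \left(-168\right) + 120 = -2688 + 120 = -2568$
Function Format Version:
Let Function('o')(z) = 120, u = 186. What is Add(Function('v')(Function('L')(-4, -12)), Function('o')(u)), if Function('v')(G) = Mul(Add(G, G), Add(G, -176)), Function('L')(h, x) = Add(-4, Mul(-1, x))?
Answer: -2568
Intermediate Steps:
Function('v')(G) = Mul(2, G, Add(-176, G)) (Function('v')(G) = Mul(Mul(2, G), Add(-176, G)) = Mul(2, G, Add(-176, G)))
Add(Function('v')(Function('L')(-4, -12)), Function('o')(u)) = Add(Mul(2, Add(-4, Mul(-1, -12)), Add(-176, Add(-4, Mul(-1, -12)))), 120) = Add(Mul(2, Add(-4, 12), Add(-176, Add(-4, 12))), 120) = Add(Mul(2, 8, Add(-176, 8)), 120) = Add(Mul(2, 8, -168), 120) = Add(-2688, 120) = -2568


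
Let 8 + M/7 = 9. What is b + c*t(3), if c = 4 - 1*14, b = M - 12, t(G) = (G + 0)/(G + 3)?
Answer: -10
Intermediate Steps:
M = 7 (M = -56 + 7*9 = -56 + 63 = 7)
t(G) = G/(3 + G)
b = -5 (b = 7 - 12 = -5)
c = -10 (c = 4 - 14 = -10)
b + c*t(3) = -5 - 30/(3 + 3) = -5 - 30/6 = -5 - 10*½ = -5 - 5 = -10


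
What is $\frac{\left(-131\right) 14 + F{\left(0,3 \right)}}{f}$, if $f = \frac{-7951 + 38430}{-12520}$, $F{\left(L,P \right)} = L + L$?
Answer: $\frac{22961680}{30479} \approx 753.36$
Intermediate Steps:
$F{\left(L,P \right)} = 2 L$
$f = - \frac{30479}{12520}$ ($f = 30479 \left(- \frac{1}{12520}\right) = - \frac{30479}{12520} \approx -2.4344$)
$\frac{\left(-131\right) 14 + F{\left(0,3 \right)}}{f} = \frac{\left(-131\right) 14 + 2 \cdot 0}{- \frac{30479}{12520}} = \left(-1834 + 0\right) \left(- \frac{12520}{30479}\right) = \left(-1834\right) \left(- \frac{12520}{30479}\right) = \frac{22961680}{30479}$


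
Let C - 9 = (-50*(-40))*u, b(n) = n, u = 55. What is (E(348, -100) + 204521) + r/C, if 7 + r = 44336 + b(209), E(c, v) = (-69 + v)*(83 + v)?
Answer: 22815251084/110009 ≈ 2.0739e+5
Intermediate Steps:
C = 110009 (C = 9 - 50*(-40)*55 = 9 + 2000*55 = 9 + 110000 = 110009)
r = 44538 (r = -7 + (44336 + 209) = -7 + 44545 = 44538)
(E(348, -100) + 204521) + r/C = ((-5727 + (-100)² + 14*(-100)) + 204521) + 44538/110009 = ((-5727 + 10000 - 1400) + 204521) + 44538*(1/110009) = (2873 + 204521) + 44538/110009 = 207394 + 44538/110009 = 22815251084/110009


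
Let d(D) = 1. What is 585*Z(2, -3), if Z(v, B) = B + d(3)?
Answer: -1170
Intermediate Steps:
Z(v, B) = 1 + B (Z(v, B) = B + 1 = 1 + B)
585*Z(2, -3) = 585*(1 - 3) = 585*(-2) = -1170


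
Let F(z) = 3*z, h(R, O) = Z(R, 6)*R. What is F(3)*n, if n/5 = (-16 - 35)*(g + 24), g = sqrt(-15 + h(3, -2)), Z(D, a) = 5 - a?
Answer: -55080 - 6885*I*sqrt(2) ≈ -55080.0 - 9736.9*I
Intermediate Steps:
h(R, O) = -R (h(R, O) = (5 - 1*6)*R = (5 - 6)*R = -R)
g = 3*I*sqrt(2) (g = sqrt(-15 - 1*3) = sqrt(-15 - 3) = sqrt(-18) = 3*I*sqrt(2) ≈ 4.2426*I)
n = -6120 - 765*I*sqrt(2) (n = 5*((-16 - 35)*(3*I*sqrt(2) + 24)) = 5*(-51*(24 + 3*I*sqrt(2))) = 5*(-1224 - 153*I*sqrt(2)) = -6120 - 765*I*sqrt(2) ≈ -6120.0 - 1081.9*I)
F(3)*n = (3*3)*(-6120 - 765*I*sqrt(2)) = 9*(-6120 - 765*I*sqrt(2)) = -55080 - 6885*I*sqrt(2)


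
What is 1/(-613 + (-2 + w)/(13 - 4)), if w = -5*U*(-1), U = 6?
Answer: -9/5489 ≈ -0.0016396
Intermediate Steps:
w = 30 (w = -5*6*(-1) = -30*(-1) = 30)
1/(-613 + (-2 + w)/(13 - 4)) = 1/(-613 + (-2 + 30)/(13 - 4)) = 1/(-613 + 28/9) = 1/(-5489/9) = -9/5489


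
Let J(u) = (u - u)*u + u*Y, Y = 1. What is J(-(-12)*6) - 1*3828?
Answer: -3756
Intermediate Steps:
J(u) = u (J(u) = (u - u)*u + u*1 = 0*u + u = 0 + u = u)
J(-(-12)*6) - 1*3828 = -(-12)*6 - 1*3828 = -1*(-72) - 3828 = 72 - 3828 = -3756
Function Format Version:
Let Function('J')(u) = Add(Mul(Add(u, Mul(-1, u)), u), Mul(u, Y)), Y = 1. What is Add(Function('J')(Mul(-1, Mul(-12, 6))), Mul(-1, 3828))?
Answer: -3756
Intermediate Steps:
Function('J')(u) = u (Function('J')(u) = Add(Mul(Add(u, Mul(-1, u)), u), Mul(u, 1)) = Add(Mul(0, u), u) = Add(0, u) = u)
Add(Function('J')(Mul(-1, Mul(-12, 6))), Mul(-1, 3828)) = Add(Mul(-1, Mul(-12, 6)), Mul(-1, 3828)) = Add(Mul(-1, -72), -3828) = Add(72, -3828) = -3756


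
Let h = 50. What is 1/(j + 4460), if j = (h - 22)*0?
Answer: 1/4460 ≈ 0.00022422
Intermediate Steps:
j = 0 (j = (50 - 22)*0 = 28*0 = 0)
1/(j + 4460) = 1/(0 + 4460) = 1/4460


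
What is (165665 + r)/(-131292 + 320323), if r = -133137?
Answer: 1712/9949 ≈ 0.17208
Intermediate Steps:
(165665 + r)/(-131292 + 320323) = (165665 - 133137)/(-131292 + 320323) = 32528/189031 = 32528*(1/189031) = 1712/9949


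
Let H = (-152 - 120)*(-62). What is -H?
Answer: -16864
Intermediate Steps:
H = 16864 (H = -272*(-62) = 16864)
-H = -1*16864 = -16864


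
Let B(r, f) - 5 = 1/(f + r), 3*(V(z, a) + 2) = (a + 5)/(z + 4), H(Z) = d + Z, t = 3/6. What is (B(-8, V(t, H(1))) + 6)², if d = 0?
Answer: 877969/7396 ≈ 118.71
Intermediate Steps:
t = ½ (t = 3*(⅙) = ½ ≈ 0.50000)
H(Z) = Z (H(Z) = 0 + Z = Z)
V(z, a) = -2 + (5 + a)/(3*(4 + z)) (V(z, a) = -2 + ((a + 5)/(z + 4))/3 = -2 + ((5 + a)/(4 + z))/3 = -2 + (5 + a)/(3*(4 + z)))
B(r, f) = 5 + 1/(f + r)
(B(-8, V(t, H(1))) + 6)² = ((1 + 5*((-19 + 1 - 6*½)/(3*(4 + ½))) + 5*(-8))/((-19 + 1 - 6*½)/(3*(4 + ½)) - 8) + 6)² = ((1 + 5*((-19 + 1 - 3)/(3*(9/2))) - 40)/((-19 + 1 - 3)/(3*(9/2)) - 8) + 6)² = ((1 + 5*((⅓)*(2/9)*(-21)) - 40)/((⅓)*(2/9)*(-21) - 8) + 6)² = ((1 + 5*(-14/9) - 40)/(-14/9 - 8) + 6)² = ((1 - 70/9 - 40)/(-86/9) + 6)² = (-9/86*(-421/9) + 6)² = (421/86 + 6)² = (937/86)² = 877969/7396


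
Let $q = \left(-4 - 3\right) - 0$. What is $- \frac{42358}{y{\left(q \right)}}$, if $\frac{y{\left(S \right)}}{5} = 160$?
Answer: $- \frac{21179}{400} \approx -52.948$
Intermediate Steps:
$q = -7$ ($q = -7 + 0 = -7$)
$y{\left(S \right)} = 800$ ($y{\left(S \right)} = 5 \cdot 160 = 800$)
$- \frac{42358}{y{\left(q \right)}} = - \frac{42358}{800} = \left(-42358\right) \frac{1}{800} = - \frac{21179}{400}$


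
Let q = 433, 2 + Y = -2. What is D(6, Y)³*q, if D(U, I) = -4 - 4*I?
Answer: 748224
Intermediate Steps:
Y = -4 (Y = -2 - 2 = -4)
D(6, Y)³*q = (-4 - 4*(-4))³*433 = (-4 + 16)³*433 = 12³*433 = 1728*433 = 748224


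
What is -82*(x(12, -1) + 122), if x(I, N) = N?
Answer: -9922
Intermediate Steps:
-82*(x(12, -1) + 122) = -82*(-1 + 122) = -82*121 = -9922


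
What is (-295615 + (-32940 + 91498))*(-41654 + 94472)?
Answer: -12520876626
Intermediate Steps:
(-295615 + (-32940 + 91498))*(-41654 + 94472) = (-295615 + 58558)*52818 = -237057*52818 = -12520876626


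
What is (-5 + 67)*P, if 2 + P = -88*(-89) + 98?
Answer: 491536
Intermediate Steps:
P = 7928 (P = -2 + (-88*(-89) + 98) = -2 + (7832 + 98) = -2 + 7930 = 7928)
(-5 + 67)*P = (-5 + 67)*7928 = 62*7928 = 491536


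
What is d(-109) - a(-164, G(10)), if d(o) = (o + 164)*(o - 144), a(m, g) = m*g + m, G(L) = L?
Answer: -12111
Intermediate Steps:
a(m, g) = m + g*m (a(m, g) = g*m + m = m + g*m)
d(o) = (-144 + o)*(164 + o) (d(o) = (164 + o)*(-144 + o) = (-144 + o)*(164 + o))
d(-109) - a(-164, G(10)) = (-23616 + (-109)² + 20*(-109)) - (-164)*(1 + 10) = (-23616 + 11881 - 2180) - (-164)*11 = -13915 - 1*(-1804) = -13915 + 1804 = -12111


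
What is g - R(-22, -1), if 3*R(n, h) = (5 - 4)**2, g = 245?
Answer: 734/3 ≈ 244.67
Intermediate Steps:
R(n, h) = 1/3 (R(n, h) = (5 - 4)**2/3 = (1/3)*1**2 = (1/3)*1 = 1/3)
g - R(-22, -1) = 245 - 1*1/3 = 245 - 1/3 = 734/3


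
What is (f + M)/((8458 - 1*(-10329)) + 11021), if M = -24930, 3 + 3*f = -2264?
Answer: -77057/89424 ≈ -0.86170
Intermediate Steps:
f = -2267/3 (f = -1 + (⅓)*(-2264) = -1 - 2264/3 = -2267/3 ≈ -755.67)
(f + M)/((8458 - 1*(-10329)) + 11021) = (-2267/3 - 24930)/((8458 - 1*(-10329)) + 11021) = -77057/(3*((8458 + 10329) + 11021)) = -77057/(3*(18787 + 11021)) = -77057/3/29808 = -77057/3*1/29808 = -77057/89424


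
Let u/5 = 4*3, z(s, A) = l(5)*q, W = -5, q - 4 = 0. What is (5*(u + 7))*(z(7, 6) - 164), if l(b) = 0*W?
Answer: -54940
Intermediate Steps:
q = 4 (q = 4 + 0 = 4)
l(b) = 0 (l(b) = 0*(-5) = 0)
z(s, A) = 0 (z(s, A) = 0*4 = 0)
u = 60 (u = 5*(4*3) = 5*12 = 60)
(5*(u + 7))*(z(7, 6) - 164) = (5*(60 + 7))*(0 - 164) = (5*67)*(-164) = 335*(-164) = -54940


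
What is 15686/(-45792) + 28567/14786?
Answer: 269051717/169270128 ≈ 1.5895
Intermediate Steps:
15686/(-45792) + 28567/14786 = 15686*(-1/45792) + 28567*(1/14786) = -7843/22896 + 28567/14786 = 269051717/169270128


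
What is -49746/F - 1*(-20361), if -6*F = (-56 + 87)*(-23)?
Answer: 14218917/713 ≈ 19942.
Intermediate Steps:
F = 713/6 (F = -(-56 + 87)*(-23)/6 = -31*(-23)/6 = -⅙*(-713) = 713/6 ≈ 118.83)
-49746/F - 1*(-20361) = -49746/713/6 - 1*(-20361) = -49746*6/713 + 20361 = -298476/713 + 20361 = 14218917/713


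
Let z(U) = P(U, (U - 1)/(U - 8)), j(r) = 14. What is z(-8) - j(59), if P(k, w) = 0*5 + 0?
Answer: -14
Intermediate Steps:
P(k, w) = 0 (P(k, w) = 0 + 0 = 0)
z(U) = 0
z(-8) - j(59) = 0 - 1*14 = 0 - 14 = -14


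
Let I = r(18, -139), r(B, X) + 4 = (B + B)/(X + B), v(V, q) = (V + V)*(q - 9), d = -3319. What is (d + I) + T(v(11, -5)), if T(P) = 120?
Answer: -387599/121 ≈ -3203.3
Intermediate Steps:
v(V, q) = 2*V*(-9 + q) (v(V, q) = (2*V)*(-9 + q) = 2*V*(-9 + q))
r(B, X) = -4 + 2*B/(B + X) (r(B, X) = -4 + (B + B)/(X + B) = -4 + (2*B)/(B + X) = -4 + 2*B/(B + X))
I = -520/121 (I = 2*(-1*18 - 2*(-139))/(18 - 139) = 2*(-18 + 278)/(-121) = 2*(-1/121)*260 = -520/121 ≈ -4.2975)
(d + I) + T(v(11, -5)) = (-3319 - 520/121) + 120 = -402119/121 + 120 = -387599/121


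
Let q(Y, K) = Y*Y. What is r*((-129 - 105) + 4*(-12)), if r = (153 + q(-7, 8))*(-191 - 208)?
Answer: 22728636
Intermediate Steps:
q(Y, K) = Y²
r = -80598 (r = (153 + (-7)²)*(-191 - 208) = (153 + 49)*(-399) = 202*(-399) = -80598)
r*((-129 - 105) + 4*(-12)) = -80598*((-129 - 105) + 4*(-12)) = -80598*(-234 - 48) = -80598*(-282) = 22728636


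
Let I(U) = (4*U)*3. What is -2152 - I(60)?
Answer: -2872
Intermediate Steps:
I(U) = 12*U
-2152 - I(60) = -2152 - 12*60 = -2152 - 1*720 = -2152 - 720 = -2872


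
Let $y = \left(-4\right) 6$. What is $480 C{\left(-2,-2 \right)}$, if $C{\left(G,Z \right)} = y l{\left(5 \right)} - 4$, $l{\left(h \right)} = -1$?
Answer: $9600$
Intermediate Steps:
$y = -24$
$C{\left(G,Z \right)} = 20$ ($C{\left(G,Z \right)} = \left(-24\right) \left(-1\right) - 4 = 24 - 4 = 20$)
$480 C{\left(-2,-2 \right)} = 480 \cdot 20 = 9600$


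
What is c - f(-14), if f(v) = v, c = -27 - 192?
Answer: -205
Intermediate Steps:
c = -219
c - f(-14) = -219 - 1*(-14) = -219 + 14 = -205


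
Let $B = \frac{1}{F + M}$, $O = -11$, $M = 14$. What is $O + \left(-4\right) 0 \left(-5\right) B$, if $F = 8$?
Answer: $-11$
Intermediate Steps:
$B = \frac{1}{22}$ ($B = \frac{1}{8 + 14} = \frac{1}{22} \approx 0.045455$)
$O + \left(-4\right) 0 \left(-5\right) B = -11 + \left(-4\right) 0 \left(-5\right) \frac{1}{22} = -11 + 0 \left(-5\right) \frac{1}{22} = -11 + 0 \cdot \frac{1}{22} = -11 + 0 = -11$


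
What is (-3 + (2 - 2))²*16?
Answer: 144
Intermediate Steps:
(-3 + (2 - 2))²*16 = (-3 + 0)²*16 = (-3)²*16 = 9*16 = 144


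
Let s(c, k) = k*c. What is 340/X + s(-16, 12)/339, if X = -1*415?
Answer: -12996/9379 ≈ -1.3856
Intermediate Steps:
s(c, k) = c*k
X = -415
340/X + s(-16, 12)/339 = 340/(-415) - 16*12/339 = 340*(-1/415) - 192*1/339 = -68/83 - 64/113 = -12996/9379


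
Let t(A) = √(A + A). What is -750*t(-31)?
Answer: -750*I*√62 ≈ -5905.5*I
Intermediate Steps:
t(A) = √2*√A (t(A) = √(2*A) = √2*√A)
-750*t(-31) = -750*√2*√(-31) = -750*√2*I*√31 = -750*I*√62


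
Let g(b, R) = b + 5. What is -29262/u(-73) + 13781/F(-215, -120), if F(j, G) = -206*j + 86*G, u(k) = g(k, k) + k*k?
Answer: -921528299/178716170 ≈ -5.1564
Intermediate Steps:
g(b, R) = 5 + b
u(k) = 5 + k + k² (u(k) = (5 + k) + k*k = (5 + k) + k² = 5 + k + k²)
-29262/u(-73) + 13781/F(-215, -120) = -29262/(5 - 73 + (-73)²) + 13781/(-206*(-215) + 86*(-120)) = -29262/(5 - 73 + 5329) + 13781/(44290 - 10320) = -29262/5261 + 13781/33970 = -921528299/178716170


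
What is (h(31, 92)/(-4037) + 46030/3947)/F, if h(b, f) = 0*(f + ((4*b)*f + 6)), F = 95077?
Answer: 46030/375268919 ≈ 0.00012266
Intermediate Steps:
h(b, f) = 0 (h(b, f) = 0*(f + (4*b*f + 6)) = 0*(f + (6 + 4*b*f)) = 0*(6 + f + 4*b*f) = 0)
(h(31, 92)/(-4037) + 46030/3947)/F = (0/(-4037) + 46030/3947)/95077 = (0*(-1/4037) + 46030*(1/3947))*(1/95077) = (0 + 46030/3947)*(1/95077) = (46030/3947)*(1/95077) = 46030/375268919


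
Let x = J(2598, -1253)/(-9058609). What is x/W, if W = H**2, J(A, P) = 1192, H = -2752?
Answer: -149/8575676436992 ≈ -1.7375e-11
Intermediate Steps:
x = -1192/9058609 (x = 1192/(-9058609) = 1192*(-1/9058609) = -1192/9058609 ≈ -0.00013159)
W = 7573504 (W = (-2752)**2 = 7573504)
x/W = -1192/9058609/7573504 = -1192/9058609*1/7573504 = -149/8575676436992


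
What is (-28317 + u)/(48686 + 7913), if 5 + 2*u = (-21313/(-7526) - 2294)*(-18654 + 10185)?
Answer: 145607505125/851928148 ≈ 170.92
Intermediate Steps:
u = 146033732609/15052 (u = -5/2 + ((-21313/(-7526) - 2294)*(-18654 + 10185))/2 = -5/2 + ((-21313*(-1/7526) - 2294)*(-8469))/2 = -5/2 + ((21313/7526 - 2294)*(-8469))/2 = -5/2 + (-17243331/7526*(-8469))/2 = -5/2 + (½)*(146033770239/7526) = -5/2 + 146033770239/15052 = 146033732609/15052 ≈ 9.7020e+6)
(-28317 + u)/(48686 + 7913) = (-28317 + 146033732609/15052)/(48686 + 7913) = (145607505125/15052)/56599 = (145607505125/15052)*(1/56599) = 145607505125/851928148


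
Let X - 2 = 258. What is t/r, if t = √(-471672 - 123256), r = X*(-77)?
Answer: -19*I*√103/5005 ≈ -0.038527*I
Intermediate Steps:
X = 260 (X = 2 + 258 = 260)
r = -20020 (r = 260*(-77) = -20020)
t = 76*I*√103 (t = √(-594928) = 76*I*√103 ≈ 771.32*I)
t/r = (76*I*√103)/(-20020) = (76*I*√103)*(-1/20020) = -19*I*√103/5005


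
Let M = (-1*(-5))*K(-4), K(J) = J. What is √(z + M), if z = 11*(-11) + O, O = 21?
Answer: 2*I*√30 ≈ 10.954*I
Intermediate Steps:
M = -20 (M = -1*(-5)*(-4) = 5*(-4) = -20)
z = -100 (z = 11*(-11) + 21 = -121 + 21 = -100)
√(z + M) = √(-100 - 20) = √(-120) = 2*I*√30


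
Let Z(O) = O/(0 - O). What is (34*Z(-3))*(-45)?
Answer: 1530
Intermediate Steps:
Z(O) = -1 (Z(O) = O/((-O)) = O*(-1/O) = -1)
(34*Z(-3))*(-45) = (34*(-1))*(-45) = -34*(-45) = 1530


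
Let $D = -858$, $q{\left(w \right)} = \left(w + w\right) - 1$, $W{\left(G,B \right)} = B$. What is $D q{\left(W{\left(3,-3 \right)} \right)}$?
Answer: $6006$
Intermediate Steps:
$q{\left(w \right)} = -1 + 2 w$ ($q{\left(w \right)} = 2 w - 1 = -1 + 2 w$)
$D q{\left(W{\left(3,-3 \right)} \right)} = - 858 \left(-1 + 2 \left(-3\right)\right) = - 858 \left(-1 - 6\right) = \left(-858\right) \left(-7\right) = 6006$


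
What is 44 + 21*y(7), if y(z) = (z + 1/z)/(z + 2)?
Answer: 182/3 ≈ 60.667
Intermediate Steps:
y(z) = (z + 1/z)/(2 + z)
44 + 21*y(7) = 44 + 21*((1 + 7²)/(7*(2 + 7))) = 44 + 21*((⅐)*(1 + 49)/9) = 44 + 21*((⅐)*(⅑)*50) = 44 + 21*(50/63) = 44 + 50/3 = 182/3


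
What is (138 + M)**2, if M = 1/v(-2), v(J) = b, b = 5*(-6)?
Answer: 17131321/900 ≈ 19035.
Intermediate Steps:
b = -30
v(J) = -30
M = -1/30 (M = 1/(-30) = -1/30 ≈ -0.033333)
(138 + M)**2 = (138 - 1/30)**2 = (4139/30)**2 = 17131321/900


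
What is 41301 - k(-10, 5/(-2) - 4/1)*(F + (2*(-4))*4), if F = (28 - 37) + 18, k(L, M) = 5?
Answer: 41416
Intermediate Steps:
F = 9 (F = -9 + 18 = 9)
41301 - k(-10, 5/(-2) - 4/1)*(F + (2*(-4))*4) = 41301 - 5*(9 + (2*(-4))*4) = 41301 - 5*(9 - 8*4) = 41301 - 5*(9 - 32) = 41301 - 5*(-23) = 41301 - 1*(-115) = 41301 + 115 = 41416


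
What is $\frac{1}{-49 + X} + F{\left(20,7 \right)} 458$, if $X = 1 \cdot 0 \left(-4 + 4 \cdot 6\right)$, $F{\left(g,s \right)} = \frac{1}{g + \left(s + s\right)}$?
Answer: $\frac{11204}{833} \approx 13.45$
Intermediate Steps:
$F{\left(g,s \right)} = \frac{1}{g + 2 s}$
$X = 0$ ($X = 0 \left(-4 + 24\right) = 0 \cdot 20 = 0$)
$\frac{1}{-49 + X} + F{\left(20,7 \right)} 458 = \frac{1}{-49 + 0} + \frac{1}{20 + 2 \cdot 7} \cdot 458 = \frac{1}{-49} + \frac{1}{20 + 14} \cdot 458 = - \frac{1}{49} + \frac{1}{34} \cdot 458 = - \frac{1}{49} + \frac{229}{17} = \frac{11204}{833}$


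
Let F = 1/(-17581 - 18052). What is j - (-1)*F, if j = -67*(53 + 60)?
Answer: -269777444/35633 ≈ -7571.0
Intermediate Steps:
F = -1/35633 (F = 1/(-35633) = -1/35633 ≈ -2.8064e-5)
j = -7571 (j = -67*113 = -7571)
j - (-1)*F = -7571 - (-1)*(-1)/35633 = -7571 - 1*1/35633 = -7571 - 1/35633 = -269777444/35633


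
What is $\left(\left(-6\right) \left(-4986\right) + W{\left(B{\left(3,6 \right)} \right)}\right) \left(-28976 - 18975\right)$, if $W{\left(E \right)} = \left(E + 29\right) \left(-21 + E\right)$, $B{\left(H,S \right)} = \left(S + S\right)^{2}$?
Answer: $-2454851445$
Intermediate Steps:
$B{\left(H,S \right)} = 4 S^{2}$ ($B{\left(H,S \right)} = \left(2 S\right)^{2} = 4 S^{2}$)
$W{\left(E \right)} = \left(-21 + E\right) \left(29 + E\right)$ ($W{\left(E \right)} = \left(29 + E\right) \left(-21 + E\right) = \left(-21 + E\right) \left(29 + E\right)$)
$\left(\left(-6\right) \left(-4986\right) + W{\left(B{\left(3,6 \right)} \right)}\right) \left(-28976 - 18975\right) = \left(\left(-6\right) \left(-4986\right) + \left(-609 + \left(4 \cdot 6^{2}\right)^{2} + 8 \cdot 4 \cdot 6^{2}\right)\right) \left(-28976 - 18975\right) = \left(29916 + \left(-609 + \left(4 \cdot 36\right)^{2} + 8 \cdot 4 \cdot 36\right)\right) \left(-47951\right) = \left(29916 + \left(-609 + 144^{2} + 8 \cdot 144\right)\right) \left(-47951\right) = \left(29916 + \left(-609 + 20736 + 1152\right)\right) \left(-47951\right) = \left(29916 + 21279\right) \left(-47951\right) = 51195 \left(-47951\right) = -2454851445$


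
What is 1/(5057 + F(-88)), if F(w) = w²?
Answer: 1/12801 ≈ 7.8119e-5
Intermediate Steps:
1/(5057 + F(-88)) = 1/(5057 + (-88)²) = 1/(5057 + 7744) = 1/12801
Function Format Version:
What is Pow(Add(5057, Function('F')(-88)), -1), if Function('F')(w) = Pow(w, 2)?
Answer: Rational(1, 12801) ≈ 7.8119e-5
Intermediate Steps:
Pow(Add(5057, Function('F')(-88)), -1) = Pow(Add(5057, Pow(-88, 2)), -1) = Pow(Add(5057, 7744), -1) = Pow(12801, -1) = Rational(1, 12801)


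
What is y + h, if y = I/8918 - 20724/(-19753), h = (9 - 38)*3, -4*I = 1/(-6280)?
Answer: -380338515366167/4425070220480 ≈ -85.951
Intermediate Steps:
I = 1/25120 (I = -¼/(-6280) = -¼*(-1/6280) = 1/25120 ≈ 3.9809e-5)
h = -87 (h = -29*3 = -87)
y = 4642593815593/4425070220480 (y = (1/25120)/8918 - 20724/(-19753) = (1/25120)*(1/8918) - 20724*(-1/19753) = 1/224020160 + 20724/19753 = 4642593815593/4425070220480 ≈ 1.0492)
y + h = 4642593815593/4425070220480 - 87 = -380338515366167/4425070220480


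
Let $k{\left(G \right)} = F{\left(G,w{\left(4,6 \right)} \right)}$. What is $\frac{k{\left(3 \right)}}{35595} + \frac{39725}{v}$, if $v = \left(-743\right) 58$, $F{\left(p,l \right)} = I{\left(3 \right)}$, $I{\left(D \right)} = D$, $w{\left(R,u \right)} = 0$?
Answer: $- \frac{471294031}{511310310} \approx -0.92174$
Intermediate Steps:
$F{\left(p,l \right)} = 3$
$k{\left(G \right)} = 3$
$v = -43094$
$\frac{k{\left(3 \right)}}{35595} + \frac{39725}{v} = \frac{3}{35595} + \frac{39725}{-43094} = 3 \cdot \frac{1}{35595} + 39725 \left(- \frac{1}{43094}\right) = \frac{1}{11865} - \frac{39725}{43094} = - \frac{471294031}{511310310}$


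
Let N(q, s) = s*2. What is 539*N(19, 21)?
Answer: 22638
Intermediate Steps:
N(q, s) = 2*s
539*N(19, 21) = 539*(2*21) = 539*42 = 22638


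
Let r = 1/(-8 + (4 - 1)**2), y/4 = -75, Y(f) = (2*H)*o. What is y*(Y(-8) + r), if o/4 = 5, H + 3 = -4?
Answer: 83700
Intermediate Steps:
H = -7 (H = -3 - 4 = -7)
o = 20 (o = 4*5 = 20)
Y(f) = -280 (Y(f) = (2*(-7))*20 = -14*20 = -280)
y = -300 (y = 4*(-75) = -300)
r = 1 (r = 1/(-8 + 3**2) = 1/(-8 + 9) = 1/1 = 1)
y*(Y(-8) + r) = -300*(-280 + 1) = -300*(-279) = 83700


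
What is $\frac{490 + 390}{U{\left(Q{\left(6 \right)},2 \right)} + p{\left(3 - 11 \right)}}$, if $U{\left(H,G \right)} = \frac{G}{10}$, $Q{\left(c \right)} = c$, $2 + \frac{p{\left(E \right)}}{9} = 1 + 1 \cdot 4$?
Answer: $\frac{550}{17} \approx 32.353$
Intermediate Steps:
$p{\left(E \right)} = 27$ ($p{\left(E \right)} = -18 + 9 \left(1 + 1 \cdot 4\right) = -18 + 9 \left(1 + 4\right) = -18 + 9 \cdot 5 = -18 + 45 = 27$)
$U{\left(H,G \right)} = \frac{G}{10}$ ($U{\left(H,G \right)} = G \frac{1}{10} = \frac{G}{10}$)
$\frac{490 + 390}{U{\left(Q{\left(6 \right)},2 \right)} + p{\left(3 - 11 \right)}} = \frac{490 + 390}{\frac{1}{10} \cdot 2 + 27} = \frac{880}{\frac{1}{5} + 27} = \frac{880}{\frac{136}{5}} = 880 \cdot \frac{5}{136} = \frac{550}{17}$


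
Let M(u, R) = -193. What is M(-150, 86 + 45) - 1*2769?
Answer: -2962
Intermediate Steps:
M(-150, 86 + 45) - 1*2769 = -193 - 1*2769 = -193 - 2769 = -2962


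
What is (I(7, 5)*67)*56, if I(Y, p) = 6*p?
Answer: 112560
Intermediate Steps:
(I(7, 5)*67)*56 = ((6*5)*67)*56 = (30*67)*56 = 2010*56 = 112560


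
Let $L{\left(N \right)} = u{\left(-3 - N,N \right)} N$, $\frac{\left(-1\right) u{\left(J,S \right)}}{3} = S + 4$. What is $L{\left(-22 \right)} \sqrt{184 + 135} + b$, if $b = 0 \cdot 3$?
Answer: $- 1188 \sqrt{319} \approx -21218.0$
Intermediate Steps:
$u{\left(J,S \right)} = -12 - 3 S$ ($u{\left(J,S \right)} = - 3 \left(S + 4\right) = - 3 \left(4 + S\right) = -12 - 3 S$)
$L{\left(N \right)} = N \left(-12 - 3 N\right)$ ($L{\left(N \right)} = \left(-12 - 3 N\right) N = N \left(-12 - 3 N\right)$)
$b = 0$
$L{\left(-22 \right)} \sqrt{184 + 135} + b = \left(-3\right) \left(-22\right) \left(4 - 22\right) \sqrt{184 + 135} + 0 = \left(-3\right) \left(-22\right) \left(-18\right) \sqrt{319} + 0 = - 1188 \sqrt{319} + 0 = - 1188 \sqrt{319}$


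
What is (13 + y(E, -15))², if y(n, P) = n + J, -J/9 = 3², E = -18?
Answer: 7396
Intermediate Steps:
J = -81 (J = -9*3² = -9*9 = -81)
y(n, P) = -81 + n (y(n, P) = n - 81 = -81 + n)
(13 + y(E, -15))² = (13 + (-81 - 18))² = (13 - 99)² = (-86)² = 7396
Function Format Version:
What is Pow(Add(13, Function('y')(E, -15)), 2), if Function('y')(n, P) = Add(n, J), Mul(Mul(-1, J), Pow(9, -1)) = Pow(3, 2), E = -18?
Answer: 7396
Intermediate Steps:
J = -81 (J = Mul(-9, Pow(3, 2)) = Mul(-9, 9) = -81)
Function('y')(n, P) = Add(-81, n) (Function('y')(n, P) = Add(n, -81) = Add(-81, n))
Pow(Add(13, Function('y')(E, -15)), 2) = Pow(Add(13, Add(-81, -18)), 2) = Pow(Add(13, -99), 2) = Pow(-86, 2) = 7396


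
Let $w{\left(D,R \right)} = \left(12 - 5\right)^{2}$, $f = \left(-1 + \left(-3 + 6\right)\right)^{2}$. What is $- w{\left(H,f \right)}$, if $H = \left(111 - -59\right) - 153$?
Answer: $-49$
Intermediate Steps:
$H = 17$ ($H = \left(111 + 59\right) - 153 = 170 - 153 = 17$)
$f = 4$ ($f = \left(-1 + 3\right)^{2} = 2^{2} = 4$)
$w{\left(D,R \right)} = 49$ ($w{\left(D,R \right)} = 7^{2} = 49$)
$- w{\left(H,f \right)} = \left(-1\right) 49 = -49$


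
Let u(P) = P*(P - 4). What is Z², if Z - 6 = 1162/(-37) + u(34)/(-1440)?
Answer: 537729721/788544 ≈ 681.93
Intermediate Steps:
u(P) = P*(-4 + P)
Z = -23189/888 (Z = 6 + (1162/(-37) + (34*(-4 + 34))/(-1440)) = 6 + (1162*(-1/37) + (34*30)*(-1/1440)) = 6 + (-1162/37 + 1020*(-1/1440)) = 6 + (-1162/37 - 17/24) = 6 - 28517/888 = -23189/888 ≈ -26.114)
Z² = (-23189/888)² = 537729721/788544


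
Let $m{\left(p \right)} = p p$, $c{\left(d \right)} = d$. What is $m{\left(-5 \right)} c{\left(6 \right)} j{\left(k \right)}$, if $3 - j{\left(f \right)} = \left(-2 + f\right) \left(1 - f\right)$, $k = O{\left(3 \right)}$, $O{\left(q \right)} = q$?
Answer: $750$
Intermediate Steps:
$k = 3$
$m{\left(p \right)} = p^{2}$
$j{\left(f \right)} = 3 - \left(1 - f\right) \left(-2 + f\right)$ ($j{\left(f \right)} = 3 - \left(-2 + f\right) \left(1 - f\right) = 3 - \left(1 - f\right) \left(-2 + f\right)$)
$m{\left(-5 \right)} c{\left(6 \right)} j{\left(k \right)} = \left(-5\right)^{2} \cdot 6 \left(5 + 3^{2} - 9\right) = 25 \cdot 6 \left(5 + 9 - 9\right) = 150 \cdot 5 = 750$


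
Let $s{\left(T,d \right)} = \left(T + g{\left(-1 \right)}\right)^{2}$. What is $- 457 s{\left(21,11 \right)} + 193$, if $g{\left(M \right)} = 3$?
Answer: $-263039$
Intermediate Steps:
$s{\left(T,d \right)} = \left(3 + T\right)^{2}$ ($s{\left(T,d \right)} = \left(T + 3\right)^{2} = \left(3 + T\right)^{2}$)
$- 457 s{\left(21,11 \right)} + 193 = - 457 \left(3 + 21\right)^{2} + 193 = - 457 \cdot 24^{2} + 193 = \left(-457\right) 576 + 193 = -263232 + 193 = -263039$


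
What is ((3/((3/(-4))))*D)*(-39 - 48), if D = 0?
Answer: 0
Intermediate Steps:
((3/((3/(-4))))*D)*(-39 - 48) = ((3/((3/(-4))))*0)*(-39 - 48) = ((3/((3*(-¼))))*0)*(-87) = ((3/(-¾))*0)*(-87) = ((3*(-4/3))*0)*(-87) = -4*0*(-87) = 0*(-87) = 0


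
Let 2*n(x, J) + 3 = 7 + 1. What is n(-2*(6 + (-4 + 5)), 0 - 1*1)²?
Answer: 25/4 ≈ 6.2500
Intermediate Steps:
n(x, J) = 5/2 (n(x, J) = -3/2 + (7 + 1)/2 = -3/2 + (½)*8 = -3/2 + 4 = 5/2)
n(-2*(6 + (-4 + 5)), 0 - 1*1)² = (5/2)² = 25/4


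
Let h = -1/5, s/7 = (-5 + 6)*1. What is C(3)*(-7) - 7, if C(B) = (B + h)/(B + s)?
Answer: -224/25 ≈ -8.9600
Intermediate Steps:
s = 7 (s = 7*((-5 + 6)*1) = 7*(1*1) = 7*1 = 7)
h = -1/5 (h = -1*1/5 = -1/5 ≈ -0.20000)
C(B) = (-1/5 + B)/(7 + B) (C(B) = (B - 1/5)/(B + 7) = (-1/5 + B)/(7 + B))
C(3)*(-7) - 7 = ((-1/5 + 3)/(7 + 3))*(-7) - 7 = ((14/5)/10)*(-7) - 7 = ((1/10)*(14/5))*(-7) - 7 = (7/25)*(-7) - 7 = -49/25 - 7 = -224/25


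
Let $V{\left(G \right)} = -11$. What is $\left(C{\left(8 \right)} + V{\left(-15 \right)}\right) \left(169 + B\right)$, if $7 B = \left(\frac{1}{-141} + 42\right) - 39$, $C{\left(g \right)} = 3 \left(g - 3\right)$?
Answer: $\frac{668900}{987} \approx 677.71$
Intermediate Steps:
$C{\left(g \right)} = -9 + 3 g$ ($C{\left(g \right)} = 3 \left(-3 + g\right) = -9 + 3 g$)
$B = \frac{422}{987}$ ($B = \frac{\left(\frac{1}{-141} + 42\right) - 39}{7} = \frac{\left(- \frac{1}{141} + 42\right) - 39}{7} = \frac{\frac{5921}{141} - 39}{7} = \frac{1}{7} \cdot \frac{422}{141} = \frac{422}{987} \approx 0.42756$)
$\left(C{\left(8 \right)} + V{\left(-15 \right)}\right) \left(169 + B\right) = \left(\left(-9 + 3 \cdot 8\right) - 11\right) \left(169 + \frac{422}{987}\right) = \left(\left(-9 + 24\right) - 11\right) \frac{167225}{987} = \left(15 - 11\right) \frac{167225}{987} = 4 \cdot \frac{167225}{987} = \frac{668900}{987}$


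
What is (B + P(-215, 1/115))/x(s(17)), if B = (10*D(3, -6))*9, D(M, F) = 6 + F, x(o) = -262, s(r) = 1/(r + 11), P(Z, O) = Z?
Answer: 215/262 ≈ 0.82061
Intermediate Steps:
s(r) = 1/(11 + r)
B = 0 (B = (10*(6 - 6))*9 = (10*0)*9 = 0*9 = 0)
(B + P(-215, 1/115))/x(s(17)) = (0 - 215)/(-262) = -215*(-1/262) = 215/262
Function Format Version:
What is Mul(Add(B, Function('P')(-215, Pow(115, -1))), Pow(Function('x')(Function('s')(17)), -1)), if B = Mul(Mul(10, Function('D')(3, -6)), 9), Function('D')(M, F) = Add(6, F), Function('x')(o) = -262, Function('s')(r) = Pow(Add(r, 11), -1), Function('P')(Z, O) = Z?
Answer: Rational(215, 262) ≈ 0.82061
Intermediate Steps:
Function('s')(r) = Pow(Add(11, r), -1)
B = 0 (B = Mul(Mul(10, Add(6, -6)), 9) = Mul(Mul(10, 0), 9) = Mul(0, 9) = 0)
Mul(Add(B, Function('P')(-215, Pow(115, -1))), Pow(Function('x')(Function('s')(17)), -1)) = Mul(Add(0, -215), Pow(-262, -1)) = Mul(-215, Rational(-1, 262)) = Rational(215, 262)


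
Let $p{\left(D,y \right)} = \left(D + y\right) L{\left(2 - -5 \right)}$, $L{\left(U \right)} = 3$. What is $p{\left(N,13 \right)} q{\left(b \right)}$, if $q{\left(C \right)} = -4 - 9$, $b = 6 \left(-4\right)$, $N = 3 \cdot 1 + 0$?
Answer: $-624$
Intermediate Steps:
$N = 3$ ($N = 3 + 0 = 3$)
$p{\left(D,y \right)} = 3 D + 3 y$ ($p{\left(D,y \right)} = \left(D + y\right) 3 = 3 D + 3 y$)
$b = -24$
$q{\left(C \right)} = -13$ ($q{\left(C \right)} = -4 - 9 = -13$)
$p{\left(N,13 \right)} q{\left(b \right)} = \left(3 \cdot 3 + 3 \cdot 13\right) \left(-13\right) = \left(9 + 39\right) \left(-13\right) = 48 \left(-13\right) = -624$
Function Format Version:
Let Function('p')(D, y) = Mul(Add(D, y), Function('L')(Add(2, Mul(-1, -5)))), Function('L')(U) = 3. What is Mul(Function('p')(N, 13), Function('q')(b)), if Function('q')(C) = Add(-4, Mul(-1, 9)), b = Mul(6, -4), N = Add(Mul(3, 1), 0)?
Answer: -624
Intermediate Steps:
N = 3 (N = Add(3, 0) = 3)
Function('p')(D, y) = Add(Mul(3, D), Mul(3, y)) (Function('p')(D, y) = Mul(Add(D, y), 3) = Add(Mul(3, D), Mul(3, y)))
b = -24
Function('q')(C) = -13 (Function('q')(C) = Add(-4, -9) = -13)
Mul(Function('p')(N, 13), Function('q')(b)) = Mul(Add(Mul(3, 3), Mul(3, 13)), -13) = Mul(Add(9, 39), -13) = Mul(48, -13) = -624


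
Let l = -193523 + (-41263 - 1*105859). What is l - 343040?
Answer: -683685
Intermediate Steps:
l = -340645 (l = -193523 + (-41263 - 105859) = -193523 - 147122 = -340645)
l - 343040 = -340645 - 343040 = -683685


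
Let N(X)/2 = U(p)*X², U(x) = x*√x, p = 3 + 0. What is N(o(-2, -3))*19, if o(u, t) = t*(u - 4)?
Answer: 36936*√3 ≈ 63975.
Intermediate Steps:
o(u, t) = t*(-4 + u)
p = 3
U(x) = x^(3/2)
N(X) = 6*√3*X² (N(X) = 2*(3^(3/2)*X²) = 2*((3*√3)*X²) = 2*(3*√3*X²) = 6*√3*X²)
N(o(-2, -3))*19 = (6*√3*(-3*(-4 - 2))²)*19 = (6*√3*(-3*(-6))²)*19 = (6*√3*18²)*19 = (6*√3*324)*19 = (1944*√3)*19 = 36936*√3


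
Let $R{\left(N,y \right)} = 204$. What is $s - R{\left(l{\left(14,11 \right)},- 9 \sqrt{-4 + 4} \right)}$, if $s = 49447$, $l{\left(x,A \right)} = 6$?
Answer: $49243$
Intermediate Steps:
$s - R{\left(l{\left(14,11 \right)},- 9 \sqrt{-4 + 4} \right)} = 49447 - 204 = 49243$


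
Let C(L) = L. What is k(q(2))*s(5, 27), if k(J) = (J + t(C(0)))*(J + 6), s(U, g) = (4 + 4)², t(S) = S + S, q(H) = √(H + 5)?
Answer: 448 + 384*√7 ≈ 1464.0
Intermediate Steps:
q(H) = √(5 + H)
t(S) = 2*S
s(U, g) = 64 (s(U, g) = 8² = 64)
k(J) = J*(6 + J) (k(J) = (J + 2*0)*(J + 6) = (J + 0)*(6 + J) = J*(6 + J))
k(q(2))*s(5, 27) = (√(5 + 2)*(6 + √(5 + 2)))*64 = (√7*(6 + √7))*64 = 64*√7*(6 + √7)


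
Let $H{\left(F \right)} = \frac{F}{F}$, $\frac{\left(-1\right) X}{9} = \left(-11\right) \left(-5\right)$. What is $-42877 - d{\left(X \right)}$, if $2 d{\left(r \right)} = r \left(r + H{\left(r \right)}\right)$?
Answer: $-165142$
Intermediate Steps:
$X = -495$ ($X = - 9 \left(\left(-11\right) \left(-5\right)\right) = \left(-9\right) 55 = -495$)
$H{\left(F \right)} = 1$
$d{\left(r \right)} = \frac{r \left(1 + r\right)}{2}$ ($d{\left(r \right)} = \frac{r \left(r + 1\right)}{2} = \frac{r \left(1 + r\right)}{2}$)
$-42877 - d{\left(X \right)} = -42877 - \frac{1}{2} \left(-495\right) \left(1 - 495\right) = -42877 - \frac{1}{2} \left(-495\right) \left(-494\right) = -42877 - 122265 = -165142$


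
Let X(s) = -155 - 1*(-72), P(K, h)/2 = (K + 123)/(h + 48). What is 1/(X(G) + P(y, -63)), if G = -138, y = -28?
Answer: -3/287 ≈ -0.010453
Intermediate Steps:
P(K, h) = 2*(123 + K)/(48 + h) (P(K, h) = 2*((K + 123)/(h + 48)) = 2*((123 + K)/(48 + h)) = 2*(123 + K)/(48 + h))
X(s) = -83 (X(s) = -155 + 72 = -83)
1/(X(G) + P(y, -63)) = 1/(-83 + 2*(123 - 28)/(48 - 63)) = 1/(-83 + 2*95/(-15)) = 1/(-83 + 2*(-1/15)*95) = 1/(-83 - 38/3) = 1/(-287/3) = -3/287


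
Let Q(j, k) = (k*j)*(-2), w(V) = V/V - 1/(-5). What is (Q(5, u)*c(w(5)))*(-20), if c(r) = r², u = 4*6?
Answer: 6912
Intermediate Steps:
w(V) = 6/5 (w(V) = 1 - 1*(-⅕) = 1 + ⅕ = 6/5)
u = 24
Q(j, k) = -2*j*k (Q(j, k) = (j*k)*(-2) = -2*j*k)
(Q(5, u)*c(w(5)))*(-20) = ((-2*5*24)*(6/5)²)*(-20) = -240*36/25*(-20) = -1728/5*(-20) = 6912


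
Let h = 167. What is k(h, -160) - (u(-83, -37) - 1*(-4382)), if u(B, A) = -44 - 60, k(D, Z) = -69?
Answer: -4347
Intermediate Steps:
u(B, A) = -104
k(h, -160) - (u(-83, -37) - 1*(-4382)) = -69 - (-104 - 1*(-4382)) = -69 - (-104 + 4382) = -69 - 1*4278 = -69 - 4278 = -4347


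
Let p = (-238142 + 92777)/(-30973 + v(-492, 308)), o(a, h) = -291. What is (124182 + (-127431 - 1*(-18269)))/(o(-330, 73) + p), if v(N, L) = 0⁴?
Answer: -232607230/4433889 ≈ -52.461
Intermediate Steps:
v(N, L) = 0
p = 145365/30973 (p = (-238142 + 92777)/(-30973 + 0) = -145365/(-30973) = -145365*(-1/30973) = 145365/30973 ≈ 4.6933)
(124182 + (-127431 - 1*(-18269)))/(o(-330, 73) + p) = (124182 + (-127431 - 1*(-18269)))/(-291 + 145365/30973) = (124182 + (-127431 + 18269))/(-8867778/30973) = (124182 - 109162)*(-30973/8867778) = 15020*(-30973/8867778) = -232607230/4433889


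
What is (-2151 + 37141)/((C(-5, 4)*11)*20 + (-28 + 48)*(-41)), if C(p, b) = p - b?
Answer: -3499/280 ≈ -12.496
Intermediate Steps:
(-2151 + 37141)/((C(-5, 4)*11)*20 + (-28 + 48)*(-41)) = (-2151 + 37141)/(((-5 - 1*4)*11)*20 + (-28 + 48)*(-41)) = 34990/(((-5 - 4)*11)*20 + 20*(-41)) = 34990/(-9*11*20 - 820) = 34990/(-99*20 - 820) = 34990/(-1980 - 820) = 34990/(-2800) = 34990*(-1/2800) = -3499/280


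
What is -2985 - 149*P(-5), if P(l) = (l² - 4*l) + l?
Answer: -8945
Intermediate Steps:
P(l) = l² - 3*l
-2985 - 149*P(-5) = -2985 - 149*(-5*(-3 - 5)) = -2985 - 149*(-5*(-8)) = -2985 - 149*40 = -2985 - 1*5960 = -2985 - 5960 = -8945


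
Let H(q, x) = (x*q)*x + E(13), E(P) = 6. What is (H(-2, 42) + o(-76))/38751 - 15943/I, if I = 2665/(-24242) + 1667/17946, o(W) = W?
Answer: 67193774301044407/71831527419 ≈ 9.3544e+5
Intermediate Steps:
H(q, x) = 6 + q*x² (H(q, x) = (x*q)*x + 6 = (q*x)*x + 6 = q*x² + 6 = 6 + q*x²)
I = -1853669/108761733 (I = 2665*(-1/24242) + 1667*(1/17946) = -2665/24242 + 1667/17946 = -1853669/108761733 ≈ -0.017043)
(H(-2, 42) + o(-76))/38751 - 15943/I = ((6 - 2*42²) - 76)/38751 - 15943/(-1853669/108761733) = ((6 - 2*1764) - 76)*(1/38751) - 15943*(-108761733/1853669) = ((6 - 3528) - 76)*(1/38751) + 1733988309219/1853669 = (-3522 - 76)*(1/38751) + 1733988309219/1853669 = -3598*1/38751 + 1733988309219/1853669 = -3598/38751 + 1733988309219/1853669 = 67193774301044407/71831527419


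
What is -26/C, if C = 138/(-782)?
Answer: 442/3 ≈ 147.33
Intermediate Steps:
C = -3/17 (C = 138*(-1/782) = -3/17 ≈ -0.17647)
-26/C = -26/(-3/17) = -26*(-17/3) = 442/3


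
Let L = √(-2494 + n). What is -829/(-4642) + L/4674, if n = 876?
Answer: 829/4642 + I*√1618/4674 ≈ 0.17859 + 0.008606*I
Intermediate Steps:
L = I*√1618 (L = √(-2494 + 876) = √(-1618) = I*√1618 ≈ 40.224*I)
-829/(-4642) + L/4674 = -829/(-4642) + (I*√1618)/4674 = -829*(-1/4642) + (I*√1618)*(1/4674) = 829/4642 + I*√1618/4674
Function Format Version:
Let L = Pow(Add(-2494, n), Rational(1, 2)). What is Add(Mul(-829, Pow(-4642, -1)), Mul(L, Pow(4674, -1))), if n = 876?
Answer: Add(Rational(829, 4642), Mul(Rational(1, 4674), I, Pow(1618, Rational(1, 2)))) ≈ Add(0.17859, Mul(0.0086060, I))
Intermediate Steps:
L = Mul(I, Pow(1618, Rational(1, 2))) (L = Pow(Add(-2494, 876), Rational(1, 2)) = Pow(-1618, Rational(1, 2)) = Mul(I, Pow(1618, Rational(1, 2))) ≈ Mul(40.224, I))
Add(Mul(-829, Pow(-4642, -1)), Mul(L, Pow(4674, -1))) = Add(Mul(-829, Pow(-4642, -1)), Mul(Mul(I, Pow(1618, Rational(1, 2))), Pow(4674, -1))) = Add(Mul(-829, Rational(-1, 4642)), Mul(Mul(I, Pow(1618, Rational(1, 2))), Rational(1, 4674))) = Add(Rational(829, 4642), Mul(Rational(1, 4674), I, Pow(1618, Rational(1, 2))))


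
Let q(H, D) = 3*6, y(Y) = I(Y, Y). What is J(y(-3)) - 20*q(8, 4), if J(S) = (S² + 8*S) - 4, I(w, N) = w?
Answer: -379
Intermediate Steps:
y(Y) = Y
J(S) = -4 + S² + 8*S
q(H, D) = 18
J(y(-3)) - 20*q(8, 4) = (-4 + (-3)² + 8*(-3)) - 20*18 = (-4 + 9 - 24) - 360 = -19 - 360 = -379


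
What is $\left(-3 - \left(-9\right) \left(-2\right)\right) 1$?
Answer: $-21$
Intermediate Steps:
$\left(-3 - \left(-9\right) \left(-2\right)\right) 1 = \left(-3 - 18\right) 1 = \left(-21\right) 1 = -21$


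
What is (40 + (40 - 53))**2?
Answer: 729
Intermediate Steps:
(40 + (40 - 53))**2 = (40 - 13)**2 = 27**2 = 729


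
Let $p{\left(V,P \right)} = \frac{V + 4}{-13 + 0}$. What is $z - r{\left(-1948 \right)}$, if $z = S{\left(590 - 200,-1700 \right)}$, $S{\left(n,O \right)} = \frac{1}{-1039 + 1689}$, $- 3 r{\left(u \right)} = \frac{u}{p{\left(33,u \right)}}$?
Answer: $\frac{16460711}{72150} \approx 228.15$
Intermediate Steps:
$p{\left(V,P \right)} = - \frac{4}{13} - \frac{V}{13}$ ($p{\left(V,P \right)} = \frac{4 + V}{-13} = \left(4 + V\right) \left(- \frac{1}{13}\right) = - \frac{4}{13} - \frac{V}{13}$)
$r{\left(u \right)} = \frac{13 u}{111}$ ($r{\left(u \right)} = - \frac{u \frac{1}{- \frac{4}{13} - \frac{33}{13}}}{3} = - \frac{u \frac{1}{- \frac{37}{13}}}{3} = - \frac{u \left(- \frac{13}{37}\right)}{3} = - \frac{\left(- \frac{13}{37}\right) u}{3} = \frac{13 u}{111}$)
$S{\left(n,O \right)} = \frac{1}{650}$
$z = \frac{1}{650} \approx 0.0015385$
$z - r{\left(-1948 \right)} = \frac{1}{650} - \frac{13}{111} \left(-1948\right) = \frac{1}{650} - - \frac{25324}{111} = \frac{1}{650} + \frac{25324}{111} = \frac{16460711}{72150}$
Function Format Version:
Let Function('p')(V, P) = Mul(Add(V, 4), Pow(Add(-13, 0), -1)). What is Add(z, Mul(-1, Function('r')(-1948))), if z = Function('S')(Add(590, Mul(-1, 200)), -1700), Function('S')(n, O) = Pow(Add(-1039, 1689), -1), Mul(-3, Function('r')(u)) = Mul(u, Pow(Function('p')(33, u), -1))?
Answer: Rational(16460711, 72150) ≈ 228.15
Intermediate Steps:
Function('p')(V, P) = Add(Rational(-4, 13), Mul(Rational(-1, 13), V)) (Function('p')(V, P) = Mul(Add(4, V), Pow(-13, -1)) = Mul(Add(4, V), Rational(-1, 13)) = Add(Rational(-4, 13), Mul(Rational(-1, 13), V)))
Function('r')(u) = Mul(Rational(13, 111), u) (Function('r')(u) = Mul(Rational(-1, 3), Mul(u, Pow(Add(Rational(-4, 13), Mul(Rational(-1, 13), 33)), -1))) = Mul(Rational(-1, 3), Mul(u, Pow(Add(Rational(-4, 13), Rational(-33, 13)), -1))) = Mul(Rational(-1, 3), Mul(u, Pow(Rational(-37, 13), -1))) = Mul(Rational(-1, 3), Mul(u, Rational(-13, 37))) = Mul(Rational(-1, 3), Mul(Rational(-13, 37), u)) = Mul(Rational(13, 111), u))
Function('S')(n, O) = Rational(1, 650) (Function('S')(n, O) = Pow(650, -1) = Rational(1, 650))
z = Rational(1, 650) ≈ 0.0015385
Add(z, Mul(-1, Function('r')(-1948))) = Add(Rational(1, 650), Mul(-1, Mul(Rational(13, 111), -1948))) = Add(Rational(1, 650), Mul(-1, Rational(-25324, 111))) = Add(Rational(1, 650), Rational(25324, 111)) = Rational(16460711, 72150)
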